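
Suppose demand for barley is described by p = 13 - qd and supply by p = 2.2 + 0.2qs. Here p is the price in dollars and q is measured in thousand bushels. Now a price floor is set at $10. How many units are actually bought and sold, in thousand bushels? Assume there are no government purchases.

Rearranging demand gives qd = 13 - p; rearranging supply gives qs = 5p - 11. Setting quantity demanded equal to quantity supplied, 13 - p = 5p - 11, gives p* = 4 and q* = 9.
Since 10 > 4, the floor is binding.
At p = 10: qd = 13 - 10 = 3 and qs = 5·10 - 11 = 39.
The quantity actually transacted is the short side, demand: 3.

3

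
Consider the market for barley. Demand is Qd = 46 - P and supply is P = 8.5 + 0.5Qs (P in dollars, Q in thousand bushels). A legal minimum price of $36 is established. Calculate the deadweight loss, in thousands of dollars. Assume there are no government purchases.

Rearranging supply gives Qs = 2P - 17. In a free market, 46 - P = 2P - 17 gives the equilibrium P* = 21, Q* = 25.
The floor of 36 is above the equilibrium price 21, so it binds.
At P = 36: Qd = 46 - 36 = 10 and Qs = 2·36 - 17 = 55.
Quantity traded falls to 10. At Q = 10 the demand price is 46 - 10 = 36 and the supply price is (17 + 10)/2 = 13.5.
Deadweight loss = ½ · (36 - 13.5) · (25 - 10) = ½ · 22.5 · 15 = 168.75.

168.75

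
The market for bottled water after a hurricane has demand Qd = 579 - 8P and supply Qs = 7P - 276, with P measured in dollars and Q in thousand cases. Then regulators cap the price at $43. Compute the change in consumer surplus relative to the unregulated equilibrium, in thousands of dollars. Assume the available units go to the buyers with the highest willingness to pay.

Setting quantity demanded equal to quantity supplied, 579 - 8P = 7P - 276, gives P* = 57 and Q* = 123.
Since 43 < 57, the ceiling is binding.
At P = 43: Qd = 579 - 8·43 = 235 and Qs = 7·43 - 276 = 25.
Consumer surplus without the control is ½ · (72.375 - 57) · 123 = 945.5625.
With the ceiling, 25 units are sold at 43 (assume they go to the highest-value buyers). The demand price at Q = 25 is 69.25, so CS = ½ · [(72.375 - 43) + (69.25 - 43)] · 25 = 695.3125.
Change in consumer surplus = 695.3125 - 945.5625 = -250.25.

-250.25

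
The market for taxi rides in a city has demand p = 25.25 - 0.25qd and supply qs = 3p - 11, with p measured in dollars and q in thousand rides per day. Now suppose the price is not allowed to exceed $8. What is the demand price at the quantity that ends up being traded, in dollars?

22

Rearranging demand gives qd = 101 - 4p. Setting quantity demanded equal to quantity supplied, 101 - 4p = 3p - 11, gives p* = 16 and q* = 37.
The ceiling of 8 is below the equilibrium price 16, so it binds.
At p = 8: qd = 101 - 4·8 = 69 and qs = 3·8 - 11 = 13.
Only 13 units reach the market. On the demand curve, the marginal buyer's willingness to pay at q = 13 is (101 - 13)/4 = 22.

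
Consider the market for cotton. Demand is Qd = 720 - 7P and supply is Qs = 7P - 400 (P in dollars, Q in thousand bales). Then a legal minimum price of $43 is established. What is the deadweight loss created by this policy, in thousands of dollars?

0

Without the control the market clears where 720 - 7P = 7P - 400, i.e. P* = 80 and Q* = 160.
Since 43 is below P* = 80, the floor does not bind and the free-market outcome prevails.
Since the control does not bind, no trades are prevented and deadweight loss is zero.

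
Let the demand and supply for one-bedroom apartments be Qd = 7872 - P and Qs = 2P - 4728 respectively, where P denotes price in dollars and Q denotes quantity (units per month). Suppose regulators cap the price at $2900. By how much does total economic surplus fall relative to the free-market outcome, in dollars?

In a free market, 7872 - P = 2P - 4728 gives the equilibrium P* = 4200, Q* = 3672.
Because the ceiling (2900) lies below the market-clearing price, it is binding.
At P = 2900: Qd = 7872 - 2900 = 4972 and Qs = 2·2900 - 4728 = 1072.
Quantity traded falls to 1072. At Q = 1072 the demand price is 7872 - 1072 = 6800 and the supply price is (4728 + 1072)/2 = 2900.
Deadweight loss = ½ · (6800 - 2900) · (3672 - 1072) = ½ · 3900 · 2600 = 5070000.

5070000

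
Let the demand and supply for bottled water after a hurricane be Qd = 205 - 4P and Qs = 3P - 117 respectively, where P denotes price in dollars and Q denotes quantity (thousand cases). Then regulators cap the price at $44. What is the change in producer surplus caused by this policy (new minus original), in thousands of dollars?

-36

In a free market, 205 - 4P = 3P - 117 gives the equilibrium P* = 46, Q* = 21.
Since 44 < 46, the ceiling is binding.
At P = 44: Qd = 205 - 4·44 = 29 and Qs = 3·44 - 117 = 15.
Producer surplus without the control is ½ · (46 - 39) · 21 = 73.5.
With the ceiling, producers sell 15 units at 44, so PS = ½ · (44 - 39) · 15 = 37.5.
Change in producer surplus = 37.5 - 73.5 = -36.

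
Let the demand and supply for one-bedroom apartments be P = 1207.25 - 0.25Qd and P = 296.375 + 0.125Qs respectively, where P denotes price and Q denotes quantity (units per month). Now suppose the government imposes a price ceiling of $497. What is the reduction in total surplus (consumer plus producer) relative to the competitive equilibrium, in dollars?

127308

Rearranging demand gives Qd = 4829 - 4P; rearranging supply gives Qs = 8P - 2371. Equilibrium: 4829 - 4P = 8P - 2371, so 7200 = 12P and P* = 600, Q* = 2429.
Because the ceiling (497) lies below the market-clearing price, it is binding.
At P = 497: Qd = 4829 - 4·497 = 2841 and Qs = 8·497 - 2371 = 1605.
Quantity traded falls to 1605. At Q = 1605 the demand price is (4829 - 1605)/4 = 806 and the supply price is (2371 + 1605)/8 = 497.
Deadweight loss = ½ · (806 - 497) · (2429 - 1605) = ½ · 309 · 824 = 127308.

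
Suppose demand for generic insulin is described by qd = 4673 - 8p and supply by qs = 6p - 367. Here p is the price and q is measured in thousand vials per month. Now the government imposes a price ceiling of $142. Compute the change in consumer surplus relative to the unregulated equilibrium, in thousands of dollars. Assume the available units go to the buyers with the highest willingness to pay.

-1199

In a free market, 4673 - 8p = 6p - 367 gives the equilibrium p* = 360, q* = 1793.
Because the ceiling (142) lies below the market-clearing price, it is binding.
At p = 142: qd = 4673 - 8·142 = 3537 and qs = 6·142 - 367 = 485.
Consumer surplus without the control is ½ · (584.125 - 360) · 1793 = 200928.0625.
With the ceiling, 485 units are sold at 142 (assume they go to the highest-value buyers). The demand price at q = 485 is 523.5, so CS = ½ · [(584.125 - 142) + (523.5 - 142)] · 485 = 199729.0625.
Change in consumer surplus = 199729.0625 - 200928.0625 = -1199.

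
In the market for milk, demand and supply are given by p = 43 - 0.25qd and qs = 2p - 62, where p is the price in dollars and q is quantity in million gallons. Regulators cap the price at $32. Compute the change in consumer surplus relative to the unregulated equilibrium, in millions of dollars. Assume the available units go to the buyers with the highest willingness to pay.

-10.5

Rearranging demand gives qd = 172 - 4p. Equilibrium: 172 - 4p = 2p - 62, so 234 = 6p and p* = 39, q* = 16.
Since 32 < 39, the ceiling is binding.
At p = 32: qd = 172 - 4·32 = 44 and qs = 2·32 - 62 = 2.
Consumer surplus without the control is ½ · (43 - 39) · 16 = 32.
With the ceiling, 2 units are sold at 32 (assume they go to the highest-value buyers). The demand price at q = 2 is 42.5, so CS = ½ · [(43 - 32) + (42.5 - 32)] · 2 = 21.5.
Change in consumer surplus = 21.5 - 32 = -10.5.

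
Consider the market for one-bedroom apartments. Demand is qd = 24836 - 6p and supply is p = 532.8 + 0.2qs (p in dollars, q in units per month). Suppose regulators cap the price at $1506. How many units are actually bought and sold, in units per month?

4866

Rearranging supply gives qs = 5p - 2664. Without the control the market clears where 24836 - 6p = 5p - 2664, i.e. p* = 2500 and q* = 9836.
The ceiling of 1506 is below the equilibrium price 2500, so it binds.
At p = 1506: qd = 24836 - 6·1506 = 15800 and qs = 5·1506 - 2664 = 4866.
The quantity actually transacted is the short side, supply: 4866.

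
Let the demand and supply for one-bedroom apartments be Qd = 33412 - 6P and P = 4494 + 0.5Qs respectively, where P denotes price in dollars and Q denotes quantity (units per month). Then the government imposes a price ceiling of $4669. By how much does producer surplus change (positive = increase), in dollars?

-619011

Rearranging supply gives Qs = 2P - 8988. Equilibrium: 33412 - 6P = 2P - 8988, so 42400 = 8P and P* = 5300, Q* = 1612.
Since 4669 < 5300, the ceiling is binding.
At P = 4669: Qd = 33412 - 6·4669 = 5398 and Qs = 2·4669 - 8988 = 350.
Producer surplus without the control is ½ · (5300 - 4494) · 1612 = 649636.
With the ceiling, producers sell 350 units at 4669, so PS = ½ · (4669 - 4494) · 350 = 30625.
Change in producer surplus = 30625 - 649636 = -619011.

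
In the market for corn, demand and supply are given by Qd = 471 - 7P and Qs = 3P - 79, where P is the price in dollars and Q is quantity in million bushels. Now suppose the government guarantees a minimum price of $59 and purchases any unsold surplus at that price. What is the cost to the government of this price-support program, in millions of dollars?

2360

In a free market, 471 - 7P = 3P - 79 gives the equilibrium P* = 55, Q* = 86.
Because the floor (59) lies above the market-clearing price, it is binding.
At P = 59: Qd = 471 - 7·59 = 58 and Qs = 3·59 - 79 = 98.
Surplus = Qs - Qd = 40.
Government expenditure = surplus × support price = 40 × 59 = 2360.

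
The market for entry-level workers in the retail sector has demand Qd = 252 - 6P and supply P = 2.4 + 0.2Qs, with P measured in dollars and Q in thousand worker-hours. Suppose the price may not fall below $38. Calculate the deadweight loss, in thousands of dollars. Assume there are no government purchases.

Rearranging supply gives Qs = 5P - 12. Without the control the market clears where 252 - 6P = 5P - 12, i.e. P* = 24 and Q* = 108.
The floor of 38 is above the equilibrium price 24, so it binds.
At P = 38: Qd = 252 - 6·38 = 24 and Qs = 5·38 - 12 = 178.
Quantity traded falls to 24. At Q = 24 the demand price is (252 - 24)/6 = 38 and the supply price is (12 + 24)/5 = 7.2.
Deadweight loss = ½ · (38 - 7.2) · (108 - 24) = ½ · 30.8 · 84 = 1293.6.

1293.6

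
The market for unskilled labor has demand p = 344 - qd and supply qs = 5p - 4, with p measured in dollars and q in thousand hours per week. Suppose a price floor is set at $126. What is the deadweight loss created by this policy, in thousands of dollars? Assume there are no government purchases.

2774.4

Rearranging demand gives qd = 344 - p. In a free market, 344 - p = 5p - 4 gives the equilibrium p* = 58, q* = 286.
The floor of 126 is above the equilibrium price 58, so it binds.
At p = 126: qd = 344 - 126 = 218 and qs = 5·126 - 4 = 626.
Quantity traded falls to 218. At q = 218 the demand price is 344 - 218 = 126 and the supply price is (4 + 218)/5 = 44.4.
Deadweight loss = ½ · (126 - 44.4) · (286 - 218) = ½ · 81.6 · 68 = 2774.4.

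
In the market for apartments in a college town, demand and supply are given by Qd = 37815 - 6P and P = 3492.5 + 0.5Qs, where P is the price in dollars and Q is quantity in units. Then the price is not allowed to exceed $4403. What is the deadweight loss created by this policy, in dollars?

1910412

Rearranging supply gives Qs = 2P - 6985. In a free market, 37815 - 6P = 2P - 6985 gives the equilibrium P* = 5600, Q* = 4215.
Because the ceiling (4403) lies below the market-clearing price, it is binding.
At P = 4403: Qd = 37815 - 6·4403 = 11397 and Qs = 2·4403 - 6985 = 1821.
Quantity traded falls to 1821. At Q = 1821 the demand price is (37815 - 1821)/6 = 5999 and the supply price is (6985 + 1821)/2 = 4403.
Deadweight loss = ½ · (5999 - 4403) · (4215 - 1821) = ½ · 1596 · 2394 = 1910412.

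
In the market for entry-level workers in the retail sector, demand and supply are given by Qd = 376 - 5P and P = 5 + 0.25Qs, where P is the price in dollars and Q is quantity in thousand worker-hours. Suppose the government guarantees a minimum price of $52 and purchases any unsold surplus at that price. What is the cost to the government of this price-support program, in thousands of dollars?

3744

Rearranging supply gives Qs = 4P - 20. Setting quantity demanded equal to quantity supplied, 376 - 5P = 4P - 20, gives P* = 44 and Q* = 156.
The floor of 52 is above the equilibrium price 44, so it binds.
At P = 52: Qd = 376 - 5·52 = 116 and Qs = 4·52 - 20 = 188.
Surplus = Qs - Qd = 72.
Government expenditure = surplus × support price = 72 × 52 = 3744.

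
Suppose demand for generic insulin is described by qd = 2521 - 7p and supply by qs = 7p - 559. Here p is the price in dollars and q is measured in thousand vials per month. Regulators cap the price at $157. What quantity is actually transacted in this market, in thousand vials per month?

540

Without the control the market clears where 2521 - 7p = 7p - 559, i.e. p* = 220 and q* = 981.
Since 157 < 220, the ceiling is binding.
At p = 157: qd = 2521 - 7·157 = 1422 and qs = 7·157 - 559 = 540.
The quantity actually transacted is the short side, supply: 540.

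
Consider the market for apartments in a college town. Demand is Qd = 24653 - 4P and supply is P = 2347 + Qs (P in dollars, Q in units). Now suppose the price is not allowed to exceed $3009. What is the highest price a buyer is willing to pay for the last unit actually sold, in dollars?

5997.75

Rearranging supply gives Qs = P - 2347. Equilibrium: 24653 - 4P = P - 2347, so 27000 = 5P and P* = 5400, Q* = 3053.
The ceiling of 3009 is below the equilibrium price 5400, so it binds.
At P = 3009: Qd = 24653 - 4·3009 = 12617 and Qs = 3009 - 2347 = 662.
Only 662 units reach the market. On the demand curve, the marginal buyer's willingness to pay at Q = 662 is (24653 - 662)/4 = 5997.75.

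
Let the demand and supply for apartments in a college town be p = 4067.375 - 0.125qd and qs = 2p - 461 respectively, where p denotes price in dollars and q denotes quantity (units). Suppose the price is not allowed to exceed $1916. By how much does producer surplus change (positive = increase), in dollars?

-6580920

Rearranging demand gives qd = 32539 - 8p. Equilibrium: 32539 - 8p = 2p - 461, so 33000 = 10p and p* = 3300, q* = 6139.
Since 1916 < 3300, the ceiling is binding.
At p = 1916: qd = 32539 - 8·1916 = 17211 and qs = 2·1916 - 461 = 3371.
Producer surplus without the control is ½ · (3300 - 230.5) · 6139 = 9421830.25.
With the ceiling, producers sell 3371 units at 1916, so PS = ½ · (1916 - 230.5) · 3371 = 2840910.25.
Change in producer surplus = 2840910.25 - 9421830.25 = -6580920.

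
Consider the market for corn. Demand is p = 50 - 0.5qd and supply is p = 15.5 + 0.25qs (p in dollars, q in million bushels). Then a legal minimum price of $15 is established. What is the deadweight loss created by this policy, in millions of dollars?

0

Rearranging demand gives qd = 100 - 2p; rearranging supply gives qs = 4p - 62. Without the control the market clears where 100 - 2p = 4p - 62, i.e. p* = 27 and q* = 46.
Since 15 is below p* = 27, the floor does not bind and the free-market outcome prevails.
Since the control does not bind, no trades are prevented and deadweight loss is zero.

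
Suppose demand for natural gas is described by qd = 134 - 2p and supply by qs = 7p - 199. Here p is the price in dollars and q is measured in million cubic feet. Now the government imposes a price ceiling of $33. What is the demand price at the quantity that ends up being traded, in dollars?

In a free market, 134 - 2p = 7p - 199 gives the equilibrium p* = 37, q* = 60.
Because the ceiling (33) lies below the market-clearing price, it is binding.
At p = 33: qd = 134 - 2·33 = 68 and qs = 7·33 - 199 = 32.
Only 32 units reach the market. On the demand curve, the marginal buyer's willingness to pay at q = 32 is (134 - 32)/2 = 51.

51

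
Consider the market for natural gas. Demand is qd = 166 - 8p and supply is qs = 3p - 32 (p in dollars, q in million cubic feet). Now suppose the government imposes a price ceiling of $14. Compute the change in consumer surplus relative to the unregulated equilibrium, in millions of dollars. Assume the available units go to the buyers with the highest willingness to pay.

Equilibrium: 166 - 8p = 3p - 32, so 198 = 11p and p* = 18, q* = 22.
The ceiling of 14 is below the equilibrium price 18, so it binds.
At p = 14: qd = 166 - 8·14 = 54 and qs = 3·14 - 32 = 10.
Consumer surplus without the control is ½ · (20.75 - 18) · 22 = 30.25.
With the ceiling, 10 units are sold at 14 (assume they go to the highest-value buyers). The demand price at q = 10 is 19.5, so CS = ½ · [(20.75 - 14) + (19.5 - 14)] · 10 = 61.25.
Change in consumer surplus = 61.25 - 30.25 = 31.

31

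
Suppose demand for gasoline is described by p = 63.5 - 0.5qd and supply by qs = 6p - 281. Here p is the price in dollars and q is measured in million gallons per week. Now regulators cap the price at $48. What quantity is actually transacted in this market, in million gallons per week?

Rearranging demand gives qd = 127 - 2p. Equilibrium: 127 - 2p = 6p - 281, so 408 = 8p and p* = 51, q* = 25.
Because the ceiling (48) lies below the market-clearing price, it is binding.
At p = 48: qd = 127 - 2·48 = 31 and qs = 6·48 - 281 = 7.
The quantity actually transacted is the short side, supply: 7.

7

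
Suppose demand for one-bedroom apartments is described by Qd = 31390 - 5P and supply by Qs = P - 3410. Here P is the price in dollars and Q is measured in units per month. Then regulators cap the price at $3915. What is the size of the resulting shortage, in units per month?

11310

Equilibrium: 31390 - 5P = P - 3410, so 34800 = 6P and P* = 5800, Q* = 2390.
The ceiling of 3915 is below the equilibrium price 5800, so it binds.
At P = 3915: Qd = 31390 - 5·3915 = 11815 and Qs = 3915 - 3410 = 505.
Shortage = Qd - Qs = 11815 - 505 = 11310.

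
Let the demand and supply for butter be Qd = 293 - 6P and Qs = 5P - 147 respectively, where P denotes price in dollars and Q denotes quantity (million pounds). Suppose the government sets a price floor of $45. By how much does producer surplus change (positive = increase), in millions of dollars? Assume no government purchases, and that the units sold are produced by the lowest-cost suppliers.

Without the control the market clears where 293 - 6P = 5P - 147, i.e. P* = 40 and Q* = 53.
Because the floor (45) lies above the market-clearing price, it is binding.
At P = 45: Qd = 293 - 6·45 = 23 and Qs = 5·45 - 147 = 78.
Producer surplus without the control is ½ · (40 - 29.4) · 53 = 280.9.
With the floor, 23 units are sold at 45. The supply price at Q = 23 is 34, so PS = ½ · [(45 - 29.4) + (45 - 34)] · 23 = 305.9.
Change in producer surplus = 305.9 - 280.9 = 25.

25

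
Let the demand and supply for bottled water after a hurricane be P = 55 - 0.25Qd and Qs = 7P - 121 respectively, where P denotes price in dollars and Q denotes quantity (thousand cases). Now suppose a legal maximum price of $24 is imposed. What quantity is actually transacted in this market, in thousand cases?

47

Rearranging demand gives Qd = 220 - 4P. Setting quantity demanded equal to quantity supplied, 220 - 4P = 7P - 121, gives P* = 31 and Q* = 96.
Since 24 < 31, the ceiling is binding.
At P = 24: Qd = 220 - 4·24 = 124 and Qs = 7·24 - 121 = 47.
The quantity actually transacted is the short side, supply: 47.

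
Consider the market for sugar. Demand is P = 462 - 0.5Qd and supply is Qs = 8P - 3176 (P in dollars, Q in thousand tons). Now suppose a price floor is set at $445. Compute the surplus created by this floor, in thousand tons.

350

Rearranging demand gives Qd = 924 - 2P. In a free market, 924 - 2P = 8P - 3176 gives the equilibrium P* = 410, Q* = 104.
Since 445 > 410, the floor is binding.
At P = 445: Qd = 924 - 2·445 = 34 and Qs = 8·445 - 3176 = 384.
Surplus = Qs - Qd = 384 - 34 = 350.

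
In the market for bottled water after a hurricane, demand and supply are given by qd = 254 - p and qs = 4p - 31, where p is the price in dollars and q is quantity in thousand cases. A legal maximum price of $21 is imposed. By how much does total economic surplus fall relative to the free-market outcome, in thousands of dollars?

In a free market, 254 - p = 4p - 31 gives the equilibrium p* = 57, q* = 197.
The ceiling of 21 is below the equilibrium price 57, so it binds.
At p = 21: qd = 254 - 21 = 233 and qs = 4·21 - 31 = 53.
Quantity traded falls to 53. At q = 53 the demand price is 254 - 53 = 201 and the supply price is (31 + 53)/4 = 21.
Deadweight loss = ½ · (201 - 21) · (197 - 53) = ½ · 180 · 144 = 12960.

12960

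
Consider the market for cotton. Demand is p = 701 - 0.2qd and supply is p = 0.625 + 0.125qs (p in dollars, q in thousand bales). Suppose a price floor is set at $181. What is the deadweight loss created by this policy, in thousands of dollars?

Rearranging demand gives qd = 3505 - 5p; rearranging supply gives qs = 8p - 5. In a free market, 3505 - 5p = 8p - 5 gives the equilibrium p* = 270, q* = 2155.
The floor of 181 is below the equilibrium price 270, so it is not binding; the market clears at p* = 270, q* = 2155.
Since the control does not bind, no trades are prevented and deadweight loss is zero.

0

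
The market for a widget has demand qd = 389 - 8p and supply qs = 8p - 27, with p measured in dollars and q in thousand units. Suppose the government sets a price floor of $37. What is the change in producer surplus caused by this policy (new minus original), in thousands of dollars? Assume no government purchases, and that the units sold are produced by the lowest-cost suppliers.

Without the control the market clears where 389 - 8p = 8p - 27, i.e. p* = 26 and q* = 181.
The floor of 37 is above the equilibrium price 26, so it binds.
At p = 37: qd = 389 - 8·37 = 93 and qs = 8·37 - 27 = 269.
Producer surplus without the control is ½ · (26 - 3.375) · 181 = 2047.5625.
With the floor, 93 units are sold at 37. The supply price at q = 93 is 15, so PS = ½ · [(37 - 3.375) + (37 - 15)] · 93 = 2586.5625.
Change in producer surplus = 2586.5625 - 2047.5625 = 539.

539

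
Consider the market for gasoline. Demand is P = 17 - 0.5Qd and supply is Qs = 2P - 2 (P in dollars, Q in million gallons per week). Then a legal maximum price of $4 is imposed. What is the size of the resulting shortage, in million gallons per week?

20

Rearranging demand gives Qd = 34 - 2P. In a free market, 34 - 2P = 2P - 2 gives the equilibrium P* = 9, Q* = 16.
The ceiling of 4 is below the equilibrium price 9, so it binds.
At P = 4: Qd = 34 - 2·4 = 26 and Qs = 2·4 - 2 = 6.
Shortage = Qd - Qs = 26 - 6 = 20.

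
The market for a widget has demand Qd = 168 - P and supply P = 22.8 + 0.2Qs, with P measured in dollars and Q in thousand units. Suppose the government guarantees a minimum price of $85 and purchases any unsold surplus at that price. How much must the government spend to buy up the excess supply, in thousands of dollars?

Rearranging supply gives Qs = 5P - 114. Setting quantity demanded equal to quantity supplied, 168 - P = 5P - 114, gives P* = 47 and Q* = 121.
The floor of 85 is above the equilibrium price 47, so it binds.
At P = 85: Qd = 168 - 85 = 83 and Qs = 5·85 - 114 = 311.
Surplus = Qs - Qd = 228.
Government expenditure = surplus × support price = 228 × 85 = 19380.

19380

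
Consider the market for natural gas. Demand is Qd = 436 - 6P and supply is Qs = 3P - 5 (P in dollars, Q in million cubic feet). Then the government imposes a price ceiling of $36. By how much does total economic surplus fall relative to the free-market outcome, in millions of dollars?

In a free market, 436 - 6P = 3P - 5 gives the equilibrium P* = 49, Q* = 142.
The ceiling of 36 is below the equilibrium price 49, so it binds.
At P = 36: Qd = 436 - 6·36 = 220 and Qs = 3·36 - 5 = 103.
Quantity traded falls to 103. At Q = 103 the demand price is (436 - 103)/6 = 55.5 and the supply price is (5 + 103)/3 = 36.
Deadweight loss = ½ · (55.5 - 36) · (142 - 103) = ½ · 19.5 · 39 = 380.25.

380.25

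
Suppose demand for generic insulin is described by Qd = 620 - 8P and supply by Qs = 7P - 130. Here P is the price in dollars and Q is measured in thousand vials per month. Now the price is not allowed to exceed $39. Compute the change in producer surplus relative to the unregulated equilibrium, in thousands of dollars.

Equilibrium: 620 - 8P = 7P - 130, so 750 = 15P and P* = 50, Q* = 220.
The ceiling of 39 is below the equilibrium price 50, so it binds.
At P = 39: Qd = 620 - 8·39 = 308 and Qs = 7·39 - 130 = 143.
Producer surplus without the control is ½ · (50 - 130/7) · 220 = 24200/7.
With the ceiling, producers sell 143 units at 39, so PS = ½ · (39 - 130/7) · 143 = 20449/14.
Change in producer surplus = 20449/14 - 24200/7 = -1996.5.

-1996.5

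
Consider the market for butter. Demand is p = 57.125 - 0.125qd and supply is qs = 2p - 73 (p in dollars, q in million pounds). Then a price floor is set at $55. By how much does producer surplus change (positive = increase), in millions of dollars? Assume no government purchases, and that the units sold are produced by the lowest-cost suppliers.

Rearranging demand gives qd = 457 - 8p. Without the control the market clears where 457 - 8p = 2p - 73, i.e. p* = 53 and q* = 33.
The floor of 55 is above the equilibrium price 53, so it binds.
At p = 55: qd = 457 - 8·55 = 17 and qs = 2·55 - 73 = 37.
Producer surplus without the control is ½ · (53 - 36.5) · 33 = 272.25.
With the floor, 17 units are sold at 55. The supply price at q = 17 is 45, so PS = ½ · [(55 - 36.5) + (55 - 45)] · 17 = 242.25.
Change in producer surplus = 242.25 - 272.25 = -30.

-30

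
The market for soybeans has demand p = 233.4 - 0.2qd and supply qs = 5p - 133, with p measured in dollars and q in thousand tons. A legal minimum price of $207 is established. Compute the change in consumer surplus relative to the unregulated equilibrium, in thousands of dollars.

-24986.5

Rearranging demand gives qd = 1167 - 5p. Equilibrium: 1167 - 5p = 5p - 133, so 1300 = 10p and p* = 130, q* = 517.
The floor of 207 is above the equilibrium price 130, so it binds.
At p = 207: qd = 1167 - 5·207 = 132 and qs = 5·207 - 133 = 902.
Consumer surplus without the control is ½ · (233.4 - 130) · 517 = 26728.9.
With the floor, consumers buy 132 units at 207, so CS = ½ · (233.4 - 207) · 132 = 1742.4.
Change in consumer surplus = 1742.4 - 26728.9 = -24986.5.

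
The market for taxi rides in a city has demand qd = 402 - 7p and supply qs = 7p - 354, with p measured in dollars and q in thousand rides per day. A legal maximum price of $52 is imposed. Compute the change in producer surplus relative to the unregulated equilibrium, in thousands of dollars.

-34

In a free market, 402 - 7p = 7p - 354 gives the equilibrium p* = 54, q* = 24.
Because the ceiling (52) lies below the market-clearing price, it is binding.
At p = 52: qd = 402 - 7·52 = 38 and qs = 7·52 - 354 = 10.
Producer surplus without the control is ½ · (54 - 354/7) · 24 = 288/7.
With the ceiling, producers sell 10 units at 52, so PS = ½ · (52 - 354/7) · 10 = 50/7.
Change in producer surplus = 50/7 - 288/7 = -34.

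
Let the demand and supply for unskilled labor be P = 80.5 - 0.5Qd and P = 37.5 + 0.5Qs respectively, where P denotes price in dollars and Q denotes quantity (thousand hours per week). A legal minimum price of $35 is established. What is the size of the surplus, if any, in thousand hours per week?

0

Rearranging demand gives Qd = 161 - 2P; rearranging supply gives Qs = 2P - 75. In a free market, 161 - 2P = 2P - 75 gives the equilibrium P* = 59, Q* = 43.
The floor of 35 is below the equilibrium price 59, so it is not binding; the market clears at P* = 59, Q* = 43.
Since the control does not bind, there is no surplus.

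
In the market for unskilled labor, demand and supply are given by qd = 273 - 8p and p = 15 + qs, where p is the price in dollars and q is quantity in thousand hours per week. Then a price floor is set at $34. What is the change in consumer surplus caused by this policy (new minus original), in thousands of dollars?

-18

Rearranging supply gives qs = p - 15. Setting quantity demanded equal to quantity supplied, 273 - 8p = p - 15, gives p* = 32 and q* = 17.
Because the floor (34) lies above the market-clearing price, it is binding.
At p = 34: qd = 273 - 8·34 = 1 and qs = 34 - 15 = 19.
Consumer surplus without the control is ½ · (34.125 - 32) · 17 = 18.0625.
With the floor, consumers buy 1 units at 34, so CS = ½ · (34.125 - 34) · 1 = 0.0625.
Change in consumer surplus = 0.0625 - 18.0625 = -18.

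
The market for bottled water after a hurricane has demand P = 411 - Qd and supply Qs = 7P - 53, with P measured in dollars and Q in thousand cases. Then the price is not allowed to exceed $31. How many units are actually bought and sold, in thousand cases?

164

Rearranging demand gives Qd = 411 - P. Equilibrium: 411 - P = 7P - 53, so 464 = 8P and P* = 58, Q* = 353.
Since 31 < 58, the ceiling is binding.
At P = 31: Qd = 411 - 31 = 380 and Qs = 7·31 - 53 = 164.
The quantity actually transacted is the short side, supply: 164.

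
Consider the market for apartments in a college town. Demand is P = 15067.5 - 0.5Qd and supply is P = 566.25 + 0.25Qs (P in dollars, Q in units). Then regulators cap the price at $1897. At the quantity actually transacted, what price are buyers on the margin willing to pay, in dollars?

Rearranging demand gives Qd = 30135 - 2P; rearranging supply gives Qs = 4P - 2265. Equilibrium: 30135 - 2P = 4P - 2265, so 32400 = 6P and P* = 5400, Q* = 19335.
Because the ceiling (1897) lies below the market-clearing price, it is binding.
At P = 1897: Qd = 30135 - 2·1897 = 26341 and Qs = 4·1897 - 2265 = 5323.
Only 5323 units reach the market. On the demand curve, the marginal buyer's willingness to pay at Q = 5323 is (30135 - 5323)/2 = 12406.

12406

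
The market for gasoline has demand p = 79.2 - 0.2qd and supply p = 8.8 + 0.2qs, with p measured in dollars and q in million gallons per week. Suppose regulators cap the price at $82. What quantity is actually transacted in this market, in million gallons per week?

176

Rearranging demand gives qd = 396 - 5p; rearranging supply gives qs = 5p - 44. Without the control the market clears where 396 - 5p = 5p - 44, i.e. p* = 44 and q* = 176.
Since 82 is above p* = 44, the ceiling does not bind and the free-market outcome prevails.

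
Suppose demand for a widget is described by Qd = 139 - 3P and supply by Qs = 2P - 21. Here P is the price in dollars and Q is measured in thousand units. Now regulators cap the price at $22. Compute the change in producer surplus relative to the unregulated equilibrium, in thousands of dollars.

-330

Without the control the market clears where 139 - 3P = 2P - 21, i.e. P* = 32 and Q* = 43.
Because the ceiling (22) lies below the market-clearing price, it is binding.
At P = 22: Qd = 139 - 3·22 = 73 and Qs = 2·22 - 21 = 23.
Producer surplus without the control is ½ · (32 - 10.5) · 43 = 462.25.
With the ceiling, producers sell 23 units at 22, so PS = ½ · (22 - 10.5) · 23 = 132.25.
Change in producer surplus = 132.25 - 462.25 = -330.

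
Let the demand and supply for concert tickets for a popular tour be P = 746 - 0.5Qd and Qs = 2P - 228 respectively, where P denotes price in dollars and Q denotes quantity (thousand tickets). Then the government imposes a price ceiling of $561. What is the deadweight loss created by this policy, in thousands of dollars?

0

Rearranging demand gives Qd = 1492 - 2P. Equilibrium: 1492 - 2P = 2P - 228, so 1720 = 4P and P* = 430, Q* = 632.
Since 561 is above P* = 430, the ceiling does not bind and the free-market outcome prevails.
Since the control does not bind, no trades are prevented and deadweight loss is zero.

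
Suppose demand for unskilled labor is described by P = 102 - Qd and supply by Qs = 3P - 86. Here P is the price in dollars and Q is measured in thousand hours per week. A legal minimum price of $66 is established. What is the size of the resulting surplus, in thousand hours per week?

Rearranging demand gives Qd = 102 - P. Without the control the market clears where 102 - P = 3P - 86, i.e. P* = 47 and Q* = 55.
Since 66 > 47, the floor is binding.
At P = 66: Qd = 102 - 66 = 36 and Qs = 3·66 - 86 = 112.
Surplus = Qs - Qd = 112 - 36 = 76.

76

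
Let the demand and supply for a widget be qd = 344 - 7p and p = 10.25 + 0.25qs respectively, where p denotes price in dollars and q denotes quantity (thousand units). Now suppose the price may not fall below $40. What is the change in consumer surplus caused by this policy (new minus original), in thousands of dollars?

-407.5

Rearranging supply gives qs = 4p - 41. Setting quantity demanded equal to quantity supplied, 344 - 7p = 4p - 41, gives p* = 35 and q* = 99.
The floor of 40 is above the equilibrium price 35, so it binds.
At p = 40: qd = 344 - 7·40 = 64 and qs = 4·40 - 41 = 119.
Consumer surplus without the control is ½ · (344/7 - 35) · 99 = 9801/14.
With the floor, consumers buy 64 units at 40, so CS = ½ · (344/7 - 40) · 64 = 2048/7.
Change in consumer surplus = 2048/7 - 9801/14 = -407.5.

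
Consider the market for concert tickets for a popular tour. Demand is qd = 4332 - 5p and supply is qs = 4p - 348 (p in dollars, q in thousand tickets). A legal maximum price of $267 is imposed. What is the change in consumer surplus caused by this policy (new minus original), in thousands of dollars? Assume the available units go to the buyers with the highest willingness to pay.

79745.6

In a free market, 4332 - 5p = 4p - 348 gives the equilibrium p* = 520, q* = 1732.
The ceiling of 267 is below the equilibrium price 520, so it binds.
At p = 267: qd = 4332 - 5·267 = 2997 and qs = 4·267 - 348 = 720.
Consumer surplus without the control is ½ · (866.4 - 520) · 1732 = 299982.4.
With the ceiling, 720 units are sold at 267 (assume they go to the highest-value buyers). The demand price at q = 720 is 722.4, so CS = ½ · [(866.4 - 267) + (722.4 - 267)] · 720 = 379728.
Change in consumer surplus = 379728 - 299982.4 = 79745.6.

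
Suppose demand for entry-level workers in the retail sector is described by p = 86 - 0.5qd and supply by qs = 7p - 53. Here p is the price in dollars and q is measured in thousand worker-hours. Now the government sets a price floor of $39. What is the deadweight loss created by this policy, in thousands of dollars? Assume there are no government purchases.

Rearranging demand gives qd = 172 - 2p. Setting quantity demanded equal to quantity supplied, 172 - 2p = 7p - 53, gives p* = 25 and q* = 122.
Since 39 > 25, the floor is binding.
At p = 39: qd = 172 - 2·39 = 94 and qs = 7·39 - 53 = 220.
Quantity traded falls to 94. At q = 94 the demand price is (172 - 94)/2 = 39 and the supply price is (53 + 94)/7 = 21.
Deadweight loss = ½ · (39 - 21) · (122 - 94) = ½ · 18 · 28 = 252.

252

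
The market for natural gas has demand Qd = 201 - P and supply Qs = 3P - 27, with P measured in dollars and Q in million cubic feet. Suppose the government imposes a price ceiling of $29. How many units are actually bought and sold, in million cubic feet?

Equilibrium: 201 - P = 3P - 27, so 228 = 4P and P* = 57, Q* = 144.
Since 29 < 57, the ceiling is binding.
At P = 29: Qd = 201 - 29 = 172 and Qs = 3·29 - 27 = 60.
The quantity actually transacted is the short side, supply: 60.

60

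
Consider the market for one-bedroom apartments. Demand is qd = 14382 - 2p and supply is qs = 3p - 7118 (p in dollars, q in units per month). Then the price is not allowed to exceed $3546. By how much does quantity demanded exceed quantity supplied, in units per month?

3770

Equilibrium: 14382 - 2p = 3p - 7118, so 21500 = 5p and p* = 4300, q* = 5782.
Since 3546 < 4300, the ceiling is binding.
At p = 3546: qd = 14382 - 2·3546 = 7290 and qs = 3·3546 - 7118 = 3520.
Shortage = qd - qs = 7290 - 3520 = 3770.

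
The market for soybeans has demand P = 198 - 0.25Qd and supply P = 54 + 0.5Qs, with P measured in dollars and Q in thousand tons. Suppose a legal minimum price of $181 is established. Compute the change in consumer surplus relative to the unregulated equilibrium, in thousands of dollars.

Rearranging demand gives Qd = 792 - 4P; rearranging supply gives Qs = 2P - 108. In a free market, 792 - 4P = 2P - 108 gives the equilibrium P* = 150, Q* = 192.
Because the floor (181) lies above the market-clearing price, it is binding.
At P = 181: Qd = 792 - 4·181 = 68 and Qs = 2·181 - 108 = 254.
Consumer surplus without the control is ½ · (198 - 150) · 192 = 4608.
With the floor, consumers buy 68 units at 181, so CS = ½ · (198 - 181) · 68 = 578.
Change in consumer surplus = 578 - 4608 = -4030.

-4030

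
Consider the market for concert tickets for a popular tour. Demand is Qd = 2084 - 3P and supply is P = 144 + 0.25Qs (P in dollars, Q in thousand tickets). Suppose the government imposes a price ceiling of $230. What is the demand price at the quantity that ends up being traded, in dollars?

580

Rearranging supply gives Qs = 4P - 576. Without the control the market clears where 2084 - 3P = 4P - 576, i.e. P* = 380 and Q* = 944.
The ceiling of 230 is below the equilibrium price 380, so it binds.
At P = 230: Qd = 2084 - 3·230 = 1394 and Qs = 4·230 - 576 = 344.
Only 344 units reach the market. On the demand curve, the marginal buyer's willingness to pay at Q = 344 is (2084 - 344)/3 = 580.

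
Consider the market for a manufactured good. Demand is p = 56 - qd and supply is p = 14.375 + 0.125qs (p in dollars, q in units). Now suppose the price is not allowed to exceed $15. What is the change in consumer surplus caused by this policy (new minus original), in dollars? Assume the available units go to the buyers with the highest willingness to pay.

Rearranging demand gives qd = 56 - p; rearranging supply gives qs = 8p - 115. Without the control the market clears where 56 - p = 8p - 115, i.e. p* = 19 and q* = 37.
Since 15 < 19, the ceiling is binding.
At p = 15: qd = 56 - 15 = 41 and qs = 8·15 - 115 = 5.
Consumer surplus without the control is ½ · (56 - 19) · 37 = 684.5.
With the ceiling, 5 units are sold at 15 (assume they go to the highest-value buyers). The demand price at q = 5 is 51, so CS = ½ · [(56 - 15) + (51 - 15)] · 5 = 192.5.
Change in consumer surplus = 192.5 - 684.5 = -492.

-492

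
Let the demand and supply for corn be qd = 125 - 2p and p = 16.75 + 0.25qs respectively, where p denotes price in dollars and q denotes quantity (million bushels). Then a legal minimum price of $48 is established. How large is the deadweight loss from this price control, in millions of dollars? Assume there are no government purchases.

384

Rearranging supply gives qs = 4p - 67. In a free market, 125 - 2p = 4p - 67 gives the equilibrium p* = 32, q* = 61.
Since 48 > 32, the floor is binding.
At p = 48: qd = 125 - 2·48 = 29 and qs = 4·48 - 67 = 125.
Quantity traded falls to 29. At q = 29 the demand price is (125 - 29)/2 = 48 and the supply price is (67 + 29)/4 = 24.
Deadweight loss = ½ · (48 - 24) · (61 - 29) = ½ · 24 · 32 = 384.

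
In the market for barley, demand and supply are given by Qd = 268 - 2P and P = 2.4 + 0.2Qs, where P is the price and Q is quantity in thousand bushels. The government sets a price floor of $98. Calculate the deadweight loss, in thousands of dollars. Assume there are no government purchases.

4709.6

Rearranging supply gives Qs = 5P - 12. In a free market, 268 - 2P = 5P - 12 gives the equilibrium P* = 40, Q* = 188.
Since 98 > 40, the floor is binding.
At P = 98: Qd = 268 - 2·98 = 72 and Qs = 5·98 - 12 = 478.
Quantity traded falls to 72. At Q = 72 the demand price is (268 - 72)/2 = 98 and the supply price is (12 + 72)/5 = 16.8.
Deadweight loss = ½ · (98 - 16.8) · (188 - 72) = ½ · 81.2 · 116 = 4709.6.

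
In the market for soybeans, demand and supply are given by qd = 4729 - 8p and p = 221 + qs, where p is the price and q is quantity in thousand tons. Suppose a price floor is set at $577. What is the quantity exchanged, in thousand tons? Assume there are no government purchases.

Rearranging supply gives qs = p - 221. Equilibrium: 4729 - 8p = p - 221, so 4950 = 9p and p* = 550, q* = 329.
Since 577 > 550, the floor is binding.
At p = 577: qd = 4729 - 8·577 = 113 and qs = 577 - 221 = 356.
The quantity actually transacted is the short side, demand: 113.

113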